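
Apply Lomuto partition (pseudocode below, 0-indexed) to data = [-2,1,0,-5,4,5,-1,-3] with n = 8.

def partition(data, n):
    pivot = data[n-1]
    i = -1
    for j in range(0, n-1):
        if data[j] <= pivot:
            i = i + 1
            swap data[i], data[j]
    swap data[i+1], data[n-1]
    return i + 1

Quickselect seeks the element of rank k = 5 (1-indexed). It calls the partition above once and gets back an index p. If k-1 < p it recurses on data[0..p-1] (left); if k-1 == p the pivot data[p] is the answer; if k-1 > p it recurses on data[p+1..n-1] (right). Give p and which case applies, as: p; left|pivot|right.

pivot=-3, i=-1
j=0: -2>-3, skip
j=1: 1>-3, skip
j=2: 0>-3, skip
j=3: -5≤-3, i=0, swap(0,3) ⇒ [-5,1,0,-2,4,5,-1,-3]
j=4: 4>-3, skip
j=5: 5>-3, skip
j=6: -1>-3, skip
swap(1,7) ⇒ [-5,-3,0,-2,4,5,-1,1]; return 1
p = 1; k-1 = 4 > 1 ⇒ right

1; right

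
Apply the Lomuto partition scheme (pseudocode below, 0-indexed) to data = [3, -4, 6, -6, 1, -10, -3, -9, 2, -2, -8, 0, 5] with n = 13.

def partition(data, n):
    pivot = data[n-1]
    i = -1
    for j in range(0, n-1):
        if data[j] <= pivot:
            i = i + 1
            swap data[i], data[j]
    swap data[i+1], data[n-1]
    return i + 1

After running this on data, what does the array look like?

[3, -4, -6, 1, -10, -3, -9, 2, -2, -8, 0, 5, 6]

pivot=5, i=-1
j=0: 3≤5, i=0, swap(0,0) ⇒ [3, -4, 6, -6, 1, -10, -3, -9, 2, -2, -8, 0, 5]
j=1: -4≤5, i=1, swap(1,1) ⇒ [3, -4, 6, -6, 1, -10, -3, -9, 2, -2, -8, 0, 5]
j=2: 6>5, skip
j=3: -6≤5, i=2, swap(2,3) ⇒ [3, -4, -6, 6, 1, -10, -3, -9, 2, -2, -8, 0, 5]
j=4: 1≤5, i=3, swap(3,4) ⇒ [3, -4, -6, 1, 6, -10, -3, -9, 2, -2, -8, 0, 5]
j=5: -10≤5, i=4, swap(4,5) ⇒ [3, -4, -6, 1, -10, 6, -3, -9, 2, -2, -8, 0, 5]
j=6: -3≤5, i=5, swap(5,6) ⇒ [3, -4, -6, 1, -10, -3, 6, -9, 2, -2, -8, 0, 5]
j=7: -9≤5, i=6, swap(6,7) ⇒ [3, -4, -6, 1, -10, -3, -9, 6, 2, -2, -8, 0, 5]
j=8: 2≤5, i=7, swap(7,8) ⇒ [3, -4, -6, 1, -10, -3, -9, 2, 6, -2, -8, 0, 5]
j=9: -2≤5, i=8, swap(8,9) ⇒ [3, -4, -6, 1, -10, -3, -9, 2, -2, 6, -8, 0, 5]
j=10: -8≤5, i=9, swap(9,10) ⇒ [3, -4, -6, 1, -10, -3, -9, 2, -2, -8, 6, 0, 5]
j=11: 0≤5, i=10, swap(10,11) ⇒ [3, -4, -6, 1, -10, -3, -9, 2, -2, -8, 0, 6, 5]
swap(11,12) ⇒ [3, -4, -6, 1, -10, -3, -9, 2, -2, -8, 0, 5, 6]; return 11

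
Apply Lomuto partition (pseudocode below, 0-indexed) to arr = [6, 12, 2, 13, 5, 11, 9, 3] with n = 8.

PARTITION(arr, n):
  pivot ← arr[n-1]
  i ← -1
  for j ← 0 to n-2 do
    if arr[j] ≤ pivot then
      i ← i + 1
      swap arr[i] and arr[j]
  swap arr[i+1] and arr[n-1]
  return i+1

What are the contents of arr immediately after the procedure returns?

[2, 3, 6, 13, 5, 11, 9, 12]

pivot = arr[7] = 3; i = -1
j=0: arr[0]=6 > 3 → no swap
j=1: arr[1]=12 > 3 → no swap
j=2: arr[2]=2 ≤ 3 → i=0, swap arr[0],arr[2] → [2, 12, 6, 13, 5, 11, 9, 3]
j=3: arr[3]=13 > 3 → no swap
j=4: arr[4]=5 > 3 → no swap
j=5: arr[5]=11 > 3 → no swap
j=6: arr[6]=9 > 3 → no swap
final swap arr[1],arr[7] → [2, 3, 6, 13, 5, 11, 9, 12]; return 1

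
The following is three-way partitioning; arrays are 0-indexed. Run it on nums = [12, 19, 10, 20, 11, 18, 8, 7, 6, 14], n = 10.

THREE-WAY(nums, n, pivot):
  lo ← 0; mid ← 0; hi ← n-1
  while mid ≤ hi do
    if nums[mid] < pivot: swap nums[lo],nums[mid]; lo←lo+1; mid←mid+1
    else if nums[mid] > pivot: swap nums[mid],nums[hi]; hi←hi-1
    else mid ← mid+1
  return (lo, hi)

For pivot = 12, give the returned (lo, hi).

(5, 5)

pivot = 12; lo=0, mid=0, hi=9
nums[mid]=12=12: mid=1
nums[mid]=19>12: swap nums[1],nums[9]; hi=8 → [12, 14, 10, 20, 11, 18, 8, 7, 6, 19]
nums[mid]=14>12: swap nums[1],nums[8]; hi=7 → [12, 6, 10, 20, 11, 18, 8, 7, 14, 19]
nums[mid]=6<12: swap nums[0],nums[1]; lo=1,mid=2 → [6, 12, 10, 20, 11, 18, 8, 7, 14, 19]
nums[mid]=10<12: swap nums[1],nums[2]; lo=2,mid=3 → [6, 10, 12, 20, 11, 18, 8, 7, 14, 19]
nums[mid]=20>12: swap nums[3],nums[7]; hi=6 → [6, 10, 12, 7, 11, 18, 8, 20, 14, 19]
nums[mid]=7<12: swap nums[2],nums[3]; lo=3,mid=4 → [6, 10, 7, 12, 11, 18, 8, 20, 14, 19]
nums[mid]=11<12: swap nums[3],nums[4]; lo=4,mid=5 → [6, 10, 7, 11, 12, 18, 8, 20, 14, 19]
nums[mid]=18>12: swap nums[5],nums[6]; hi=5 → [6, 10, 7, 11, 12, 8, 18, 20, 14, 19]
nums[mid]=8<12: swap nums[4],nums[5]; lo=5,mid=6 → [6, 10, 7, 11, 8, 12, 18, 20, 14, 19]
end: lo=5, hi=5; nums = [6, 10, 7, 11, 8, 12, 18, 20, 14, 19]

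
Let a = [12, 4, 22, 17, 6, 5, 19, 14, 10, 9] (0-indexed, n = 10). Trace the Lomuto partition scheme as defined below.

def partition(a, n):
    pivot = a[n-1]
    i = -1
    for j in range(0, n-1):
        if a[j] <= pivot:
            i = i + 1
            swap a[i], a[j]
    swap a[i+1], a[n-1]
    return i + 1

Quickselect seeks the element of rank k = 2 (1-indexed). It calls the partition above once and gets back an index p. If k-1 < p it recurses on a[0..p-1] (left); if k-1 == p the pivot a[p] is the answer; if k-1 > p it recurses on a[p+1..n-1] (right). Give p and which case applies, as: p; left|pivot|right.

pivot=9, i=-1
j=0: 12>9, skip
j=1: 4≤9, i=0, swap(0,1) ⇒ [4, 12, 22, 17, 6, 5, 19, 14, 10, 9]
j=2: 22>9, skip
j=3: 17>9, skip
j=4: 6≤9, i=1, swap(1,4) ⇒ [4, 6, 22, 17, 12, 5, 19, 14, 10, 9]
j=5: 5≤9, i=2, swap(2,5) ⇒ [4, 6, 5, 17, 12, 22, 19, 14, 10, 9]
j=6: 19>9, skip
j=7: 14>9, skip
j=8: 10>9, skip
swap(3,9) ⇒ [4, 6, 5, 9, 12, 22, 19, 14, 10, 17]; return 3
p = 3; k-1 = 1 < 3 ⇒ left

3; left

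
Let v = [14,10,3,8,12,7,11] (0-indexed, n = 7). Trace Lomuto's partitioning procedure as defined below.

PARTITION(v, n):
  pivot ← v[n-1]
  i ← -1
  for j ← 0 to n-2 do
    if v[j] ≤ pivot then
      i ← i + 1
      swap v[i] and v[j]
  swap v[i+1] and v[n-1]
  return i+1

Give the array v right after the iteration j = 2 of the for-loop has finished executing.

pivot=11, i=-1
j=0: 14>11, skip
j=1: 10≤11, i=0, swap(0,1) ⇒ [10,14,3,8,12,7,11]
j=2: 3≤11, i=1, swap(1,2) ⇒ [10,3,14,8,12,7,11]
(after j=2) v = [10,3,14,8,12,7,11]

[10,3,14,8,12,7,11]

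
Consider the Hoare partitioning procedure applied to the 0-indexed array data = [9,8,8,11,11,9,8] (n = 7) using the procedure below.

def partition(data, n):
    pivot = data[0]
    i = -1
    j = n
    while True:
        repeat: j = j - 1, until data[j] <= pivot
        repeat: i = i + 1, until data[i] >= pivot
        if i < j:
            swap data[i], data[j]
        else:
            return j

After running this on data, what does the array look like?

[8,8,8,9,11,11,9]

pivot = data[0] = 9; i = -1, j = 7
j→6 (data[6]=8≤9), i→0 (data[0]=9≥9); i<j, swap → [8,8,8,11,11,9,9]
j→5 (data[5]=9≤9), i→3 (data[3]=11≥9); i<j, swap → [8,8,8,9,11,11,9]
j→3, i→4; i≥j, return j=3. data = [8,8,8,9,11,11,9]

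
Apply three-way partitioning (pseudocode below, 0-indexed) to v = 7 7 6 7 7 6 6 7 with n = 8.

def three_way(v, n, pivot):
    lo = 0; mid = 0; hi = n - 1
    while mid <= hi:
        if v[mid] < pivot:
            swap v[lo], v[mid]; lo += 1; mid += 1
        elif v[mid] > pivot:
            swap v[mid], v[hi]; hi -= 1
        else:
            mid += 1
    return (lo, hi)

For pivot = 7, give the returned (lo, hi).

(3, 7)

pivot = 7; lo=0, mid=0, hi=7
v[mid]=7=7: mid=1
v[mid]=7=7: mid=2
v[mid]=6<7: swap v[0],v[2]; lo=1,mid=3 → 6 7 7 7 7 6 6 7
v[mid]=7=7: mid=4
v[mid]=7=7: mid=5
v[mid]=6<7: swap v[1],v[5]; lo=2,mid=6 → 6 6 7 7 7 7 6 7
v[mid]=6<7: swap v[2],v[6]; lo=3,mid=7 → 6 6 6 7 7 7 7 7
v[mid]=7=7: mid=8
end: lo=3, hi=7; v = 6 6 6 7 7 7 7 7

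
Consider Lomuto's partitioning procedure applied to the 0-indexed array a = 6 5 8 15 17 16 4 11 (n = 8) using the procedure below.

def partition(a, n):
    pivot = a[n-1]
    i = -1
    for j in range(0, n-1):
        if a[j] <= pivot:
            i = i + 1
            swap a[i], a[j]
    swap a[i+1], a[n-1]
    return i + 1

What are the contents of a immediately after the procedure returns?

6 5 8 4 11 16 15 17

pivot = a[7] = 11; i = -1
j=0: a[0]=6 ≤ 11 → i=0, swap a[0],a[0] (no change) → 6 5 8 15 17 16 4 11
j=1: a[1]=5 ≤ 11 → i=1, swap a[1],a[1] (no change) → 6 5 8 15 17 16 4 11
j=2: a[2]=8 ≤ 11 → i=2, swap a[2],a[2] (no change) → 6 5 8 15 17 16 4 11
j=3: a[3]=15 > 11 → no swap
j=4: a[4]=17 > 11 → no swap
j=5: a[5]=16 > 11 → no swap
j=6: a[6]=4 ≤ 11 → i=3, swap a[3],a[6] → 6 5 8 4 17 16 15 11
final swap a[4],a[7] → 6 5 8 4 11 16 15 17; return 4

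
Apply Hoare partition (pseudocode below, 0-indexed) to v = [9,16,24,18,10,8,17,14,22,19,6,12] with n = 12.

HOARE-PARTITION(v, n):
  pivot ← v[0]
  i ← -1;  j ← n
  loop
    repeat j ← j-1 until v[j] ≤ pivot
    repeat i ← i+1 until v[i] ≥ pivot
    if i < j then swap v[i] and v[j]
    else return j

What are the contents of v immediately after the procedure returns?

[6,8,24,18,10,16,17,14,22,19,9,12]

pivot = v[0] = 9; i = -1, j = 12
j→10 (v[10]=6≤9), i→0 (v[0]=9≥9); i<j, swap → [6,16,24,18,10,8,17,14,22,19,9,12]
j→5 (v[5]=8≤9), i→1 (v[1]=16≥9); i<j, swap → [6,8,24,18,10,16,17,14,22,19,9,12]
j→1, i→2; i≥j, return j=1. v = [6,8,24,18,10,16,17,14,22,19,9,12]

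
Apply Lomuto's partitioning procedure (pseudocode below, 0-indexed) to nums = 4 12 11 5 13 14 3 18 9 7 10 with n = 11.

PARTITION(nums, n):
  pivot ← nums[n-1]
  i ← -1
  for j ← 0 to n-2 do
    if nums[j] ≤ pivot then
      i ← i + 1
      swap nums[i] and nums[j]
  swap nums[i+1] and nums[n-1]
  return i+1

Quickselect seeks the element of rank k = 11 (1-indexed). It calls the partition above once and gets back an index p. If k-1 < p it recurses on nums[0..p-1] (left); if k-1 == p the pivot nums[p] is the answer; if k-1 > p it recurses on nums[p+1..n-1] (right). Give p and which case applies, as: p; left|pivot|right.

5; right

pivot=10, i=-1
j=0: 4≤10, i=0, swap(0,0) ⇒ 4 12 11 5 13 14 3 18 9 7 10
j=1: 12>10, skip
j=2: 11>10, skip
j=3: 5≤10, i=1, swap(1,3) ⇒ 4 5 11 12 13 14 3 18 9 7 10
j=4: 13>10, skip
j=5: 14>10, skip
j=6: 3≤10, i=2, swap(2,6) ⇒ 4 5 3 12 13 14 11 18 9 7 10
j=7: 18>10, skip
j=8: 9≤10, i=3, swap(3,8) ⇒ 4 5 3 9 13 14 11 18 12 7 10
j=9: 7≤10, i=4, swap(4,9) ⇒ 4 5 3 9 7 14 11 18 12 13 10
swap(5,10) ⇒ 4 5 3 9 7 10 11 18 12 13 14; return 5
p = 5; k-1 = 10 > 5 ⇒ right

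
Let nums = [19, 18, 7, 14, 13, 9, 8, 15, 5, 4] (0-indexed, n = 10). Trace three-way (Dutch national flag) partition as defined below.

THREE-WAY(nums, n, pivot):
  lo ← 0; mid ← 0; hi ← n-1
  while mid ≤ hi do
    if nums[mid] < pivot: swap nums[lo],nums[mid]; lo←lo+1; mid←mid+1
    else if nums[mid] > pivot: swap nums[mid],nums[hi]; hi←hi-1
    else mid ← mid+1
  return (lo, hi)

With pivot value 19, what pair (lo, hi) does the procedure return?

pivot = 19; lo=0, mid=0, hi=9
nums[mid]=19=19: mid=1
nums[mid]=18<19: swap nums[0],nums[1]; lo=1,mid=2 → [18, 19, 7, 14, 13, 9, 8, 15, 5, 4]
nums[mid]=7<19: swap nums[1],nums[2]; lo=2,mid=3 → [18, 7, 19, 14, 13, 9, 8, 15, 5, 4]
nums[mid]=14<19: swap nums[2],nums[3]; lo=3,mid=4 → [18, 7, 14, 19, 13, 9, 8, 15, 5, 4]
nums[mid]=13<19: swap nums[3],nums[4]; lo=4,mid=5 → [18, 7, 14, 13, 19, 9, 8, 15, 5, 4]
nums[mid]=9<19: swap nums[4],nums[5]; lo=5,mid=6 → [18, 7, 14, 13, 9, 19, 8, 15, 5, 4]
nums[mid]=8<19: swap nums[5],nums[6]; lo=6,mid=7 → [18, 7, 14, 13, 9, 8, 19, 15, 5, 4]
nums[mid]=15<19: swap nums[6],nums[7]; lo=7,mid=8 → [18, 7, 14, 13, 9, 8, 15, 19, 5, 4]
nums[mid]=5<19: swap nums[7],nums[8]; lo=8,mid=9 → [18, 7, 14, 13, 9, 8, 15, 5, 19, 4]
nums[mid]=4<19: swap nums[8],nums[9]; lo=9,mid=10 → [18, 7, 14, 13, 9, 8, 15, 5, 4, 19]
end: lo=9, hi=9; nums = [18, 7, 14, 13, 9, 8, 15, 5, 4, 19]

(9, 9)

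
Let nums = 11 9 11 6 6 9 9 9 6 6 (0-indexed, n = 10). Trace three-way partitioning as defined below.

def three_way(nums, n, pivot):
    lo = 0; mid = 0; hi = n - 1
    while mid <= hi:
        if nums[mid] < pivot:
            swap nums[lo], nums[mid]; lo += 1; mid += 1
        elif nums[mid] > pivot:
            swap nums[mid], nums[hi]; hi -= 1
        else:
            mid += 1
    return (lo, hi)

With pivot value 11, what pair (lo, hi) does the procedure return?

(8, 9)

pivot = 11; lo=0, mid=0, hi=9
nums[mid]=11=11: mid=1
nums[mid]=9<11: swap nums[0],nums[1]; lo=1,mid=2 → 9 11 11 6 6 9 9 9 6 6
nums[mid]=11=11: mid=3
nums[mid]=6<11: swap nums[1],nums[3]; lo=2,mid=4 → 9 6 11 11 6 9 9 9 6 6
nums[mid]=6<11: swap nums[2],nums[4]; lo=3,mid=5 → 9 6 6 11 11 9 9 9 6 6
nums[mid]=9<11: swap nums[3],nums[5]; lo=4,mid=6 → 9 6 6 9 11 11 9 9 6 6
nums[mid]=9<11: swap nums[4],nums[6]; lo=5,mid=7 → 9 6 6 9 9 11 11 9 6 6
nums[mid]=9<11: swap nums[5],nums[7]; lo=6,mid=8 → 9 6 6 9 9 9 11 11 6 6
nums[mid]=6<11: swap nums[6],nums[8]; lo=7,mid=9 → 9 6 6 9 9 9 6 11 11 6
nums[mid]=6<11: swap nums[7],nums[9]; lo=8,mid=10 → 9 6 6 9 9 9 6 6 11 11
end: lo=8, hi=9; nums = 9 6 6 9 9 9 6 6 11 11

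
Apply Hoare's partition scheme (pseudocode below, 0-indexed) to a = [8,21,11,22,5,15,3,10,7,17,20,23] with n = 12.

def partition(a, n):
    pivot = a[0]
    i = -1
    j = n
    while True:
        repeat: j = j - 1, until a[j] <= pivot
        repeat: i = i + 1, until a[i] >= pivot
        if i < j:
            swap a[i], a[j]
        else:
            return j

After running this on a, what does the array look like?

[7,3,5,22,11,15,21,10,8,17,20,23]

pivot=8
j stops at 8 (7), i stops at 0 (8); swap ⇒ [7,21,11,22,5,15,3,10,8,17,20,23]
j stops at 6 (3), i stops at 1 (21); swap ⇒ [7,3,11,22,5,15,21,10,8,17,20,23]
j stops at 4 (5), i stops at 2 (11); swap ⇒ [7,3,5,22,11,15,21,10,8,17,20,23]
j stops at 2, i stops at 3; i≥j ⇒ return 2. a=[7,3,5,22,11,15,21,10,8,17,20,23]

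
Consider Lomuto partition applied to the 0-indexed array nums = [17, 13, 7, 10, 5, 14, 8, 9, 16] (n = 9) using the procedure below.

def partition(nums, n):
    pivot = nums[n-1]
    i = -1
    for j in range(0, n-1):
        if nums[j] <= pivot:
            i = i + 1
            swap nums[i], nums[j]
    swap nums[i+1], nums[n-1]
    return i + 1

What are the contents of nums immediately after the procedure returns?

[13, 7, 10, 5, 14, 8, 9, 16, 17]

pivot = nums[8] = 16; i = -1
j=0: nums[0]=17 > 16 → no swap
j=1: nums[1]=13 ≤ 16 → i=0, swap nums[0],nums[1] → [13, 17, 7, 10, 5, 14, 8, 9, 16]
j=2: nums[2]=7 ≤ 16 → i=1, swap nums[1],nums[2] → [13, 7, 17, 10, 5, 14, 8, 9, 16]
j=3: nums[3]=10 ≤ 16 → i=2, swap nums[2],nums[3] → [13, 7, 10, 17, 5, 14, 8, 9, 16]
j=4: nums[4]=5 ≤ 16 → i=3, swap nums[3],nums[4] → [13, 7, 10, 5, 17, 14, 8, 9, 16]
j=5: nums[5]=14 ≤ 16 → i=4, swap nums[4],nums[5] → [13, 7, 10, 5, 14, 17, 8, 9, 16]
j=6: nums[6]=8 ≤ 16 → i=5, swap nums[5],nums[6] → [13, 7, 10, 5, 14, 8, 17, 9, 16]
j=7: nums[7]=9 ≤ 16 → i=6, swap nums[6],nums[7] → [13, 7, 10, 5, 14, 8, 9, 17, 16]
final swap nums[7],nums[8] → [13, 7, 10, 5, 14, 8, 9, 16, 17]; return 7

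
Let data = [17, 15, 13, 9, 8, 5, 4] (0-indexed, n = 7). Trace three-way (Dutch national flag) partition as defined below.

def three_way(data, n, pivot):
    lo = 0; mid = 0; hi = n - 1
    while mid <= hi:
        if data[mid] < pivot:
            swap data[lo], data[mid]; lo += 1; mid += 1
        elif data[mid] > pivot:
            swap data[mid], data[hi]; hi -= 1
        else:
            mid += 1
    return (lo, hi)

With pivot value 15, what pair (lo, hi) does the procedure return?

(5, 5)

lo=0 mid=0 hi=6
17>15: swap(0,6), hi=5 ⇒ [4, 15, 13, 9, 8, 5, 17]
4<15: swap(0,0), lo=1 mid=1 ⇒ [4, 15, 13, 9, 8, 5, 17]
15=15: mid=2
13<15: swap(1,2), lo=2 mid=3 ⇒ [4, 13, 15, 9, 8, 5, 17]
9<15: swap(2,3), lo=3 mid=4 ⇒ [4, 13, 9, 15, 8, 5, 17]
8<15: swap(3,4), lo=4 mid=5 ⇒ [4, 13, 9, 8, 15, 5, 17]
5<15: swap(4,5), lo=5 mid=6 ⇒ [4, 13, 9, 8, 5, 15, 17]
done. lo=5 hi=5; data=[4, 13, 9, 8, 5, 15, 17]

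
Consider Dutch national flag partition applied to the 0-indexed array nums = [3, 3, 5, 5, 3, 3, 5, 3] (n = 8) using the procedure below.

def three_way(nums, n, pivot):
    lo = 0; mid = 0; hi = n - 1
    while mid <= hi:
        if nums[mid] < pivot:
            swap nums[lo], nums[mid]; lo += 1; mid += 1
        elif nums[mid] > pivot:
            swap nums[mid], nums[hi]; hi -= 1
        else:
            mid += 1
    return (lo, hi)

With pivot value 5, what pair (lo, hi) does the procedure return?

(5, 7)

lo=0 mid=0 hi=7
3<5: swap(0,0), lo=1 mid=1 ⇒ [3, 3, 5, 5, 3, 3, 5, 3]
3<5: swap(1,1), lo=2 mid=2 ⇒ [3, 3, 5, 5, 3, 3, 5, 3]
5=5: mid=3
5=5: mid=4
3<5: swap(2,4), lo=3 mid=5 ⇒ [3, 3, 3, 5, 5, 3, 5, 3]
3<5: swap(3,5), lo=4 mid=6 ⇒ [3, 3, 3, 3, 5, 5, 5, 3]
5=5: mid=7
3<5: swap(4,7), lo=5 mid=8 ⇒ [3, 3, 3, 3, 3, 5, 5, 5]
done. lo=5 hi=7; nums=[3, 3, 3, 3, 3, 5, 5, 5]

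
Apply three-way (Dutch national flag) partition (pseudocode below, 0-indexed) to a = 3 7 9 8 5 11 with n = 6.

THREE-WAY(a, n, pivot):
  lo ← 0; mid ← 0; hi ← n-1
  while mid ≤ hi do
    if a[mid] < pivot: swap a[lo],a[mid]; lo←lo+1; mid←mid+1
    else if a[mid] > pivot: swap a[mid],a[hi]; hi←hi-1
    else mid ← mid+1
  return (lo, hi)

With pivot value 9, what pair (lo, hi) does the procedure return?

pivot = 9; lo=0, mid=0, hi=5
a[mid]=3<9: swap a[0],a[0]; lo=1,mid=1 → 3 7 9 8 5 11
a[mid]=7<9: swap a[1],a[1]; lo=2,mid=2 → 3 7 9 8 5 11
a[mid]=9=9: mid=3
a[mid]=8<9: swap a[2],a[3]; lo=3,mid=4 → 3 7 8 9 5 11
a[mid]=5<9: swap a[3],a[4]; lo=4,mid=5 → 3 7 8 5 9 11
a[mid]=11>9: swap a[5],a[5]; hi=4 → 3 7 8 5 9 11
end: lo=4, hi=4; a = 3 7 8 5 9 11

(4, 4)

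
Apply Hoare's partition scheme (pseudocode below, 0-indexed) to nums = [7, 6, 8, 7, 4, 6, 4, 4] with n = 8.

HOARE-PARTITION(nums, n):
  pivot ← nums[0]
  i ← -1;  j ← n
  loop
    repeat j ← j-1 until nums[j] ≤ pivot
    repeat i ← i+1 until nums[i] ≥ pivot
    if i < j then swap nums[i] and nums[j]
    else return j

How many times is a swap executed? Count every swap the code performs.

3

pivot = nums[0] = 7; i = -1, j = 8
j→7 (nums[7]=4≤7), i→0 (nums[0]=7≥7); i<j, swap → [4, 6, 8, 7, 4, 6, 4, 7]
j→6 (nums[6]=4≤7), i→2 (nums[2]=8≥7); i<j, swap → [4, 6, 4, 7, 4, 6, 8, 7]
j→5 (nums[5]=6≤7), i→3 (nums[3]=7≥7); i<j, swap → [4, 6, 4, 6, 4, 7, 8, 7]
j→4, i→5; i≥j, return j=4. nums = [4, 6, 4, 6, 4, 7, 8, 7]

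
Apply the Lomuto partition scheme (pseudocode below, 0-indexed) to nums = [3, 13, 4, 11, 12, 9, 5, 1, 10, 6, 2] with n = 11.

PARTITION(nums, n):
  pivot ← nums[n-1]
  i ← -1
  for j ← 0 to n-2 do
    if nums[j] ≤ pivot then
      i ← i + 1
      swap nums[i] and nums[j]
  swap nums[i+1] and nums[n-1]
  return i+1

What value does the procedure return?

pivot = nums[10] = 2; i = -1
j=0: nums[0]=3 > 2 → no swap
j=1: nums[1]=13 > 2 → no swap
j=2: nums[2]=4 > 2 → no swap
j=3: nums[3]=11 > 2 → no swap
j=4: nums[4]=12 > 2 → no swap
j=5: nums[5]=9 > 2 → no swap
j=6: nums[6]=5 > 2 → no swap
j=7: nums[7]=1 ≤ 2 → i=0, swap nums[0],nums[7] → [1, 13, 4, 11, 12, 9, 5, 3, 10, 6, 2]
j=8: nums[8]=10 > 2 → no swap
j=9: nums[9]=6 > 2 → no swap
final swap nums[1],nums[10] → [1, 2, 4, 11, 12, 9, 5, 3, 10, 6, 13]; return 1

1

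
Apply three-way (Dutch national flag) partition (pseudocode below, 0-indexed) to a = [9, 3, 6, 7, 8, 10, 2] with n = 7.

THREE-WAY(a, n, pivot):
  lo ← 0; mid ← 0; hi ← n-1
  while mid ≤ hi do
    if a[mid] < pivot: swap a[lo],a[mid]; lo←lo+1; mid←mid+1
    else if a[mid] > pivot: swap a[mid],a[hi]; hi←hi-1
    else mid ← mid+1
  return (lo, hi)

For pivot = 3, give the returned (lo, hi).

(1, 1)

pivot = 3; lo=0, mid=0, hi=6
a[mid]=9>3: swap a[0],a[6]; hi=5 → [2, 3, 6, 7, 8, 10, 9]
a[mid]=2<3: swap a[0],a[0]; lo=1,mid=1 → [2, 3, 6, 7, 8, 10, 9]
a[mid]=3=3: mid=2
a[mid]=6>3: swap a[2],a[5]; hi=4 → [2, 3, 10, 7, 8, 6, 9]
a[mid]=10>3: swap a[2],a[4]; hi=3 → [2, 3, 8, 7, 10, 6, 9]
a[mid]=8>3: swap a[2],a[3]; hi=2 → [2, 3, 7, 8, 10, 6, 9]
a[mid]=7>3: swap a[2],a[2]; hi=1 → [2, 3, 7, 8, 10, 6, 9]
end: lo=1, hi=1; a = [2, 3, 7, 8, 10, 6, 9]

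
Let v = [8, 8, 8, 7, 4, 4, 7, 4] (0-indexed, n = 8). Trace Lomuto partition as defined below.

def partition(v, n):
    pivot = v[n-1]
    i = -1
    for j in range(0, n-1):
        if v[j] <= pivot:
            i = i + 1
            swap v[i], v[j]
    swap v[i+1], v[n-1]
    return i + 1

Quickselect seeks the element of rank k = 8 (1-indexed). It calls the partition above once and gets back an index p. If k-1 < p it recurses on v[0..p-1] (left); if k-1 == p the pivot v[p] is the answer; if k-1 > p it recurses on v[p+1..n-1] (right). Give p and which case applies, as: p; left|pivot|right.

2; right

pivot = v[7] = 4; i = -1
j=0: v[0]=8 > 4 → no swap
j=1: v[1]=8 > 4 → no swap
j=2: v[2]=8 > 4 → no swap
j=3: v[3]=7 > 4 → no swap
j=4: v[4]=4 ≤ 4 → i=0, swap v[0],v[4] → [4, 8, 8, 7, 8, 4, 7, 4]
j=5: v[5]=4 ≤ 4 → i=1, swap v[1],v[5] → [4, 4, 8, 7, 8, 8, 7, 4]
j=6: v[6]=7 > 4 → no swap
final swap v[2],v[7] → [4, 4, 4, 7, 8, 8, 7, 8]; return 2
p = 2; k-1 = 7 > 2 ⇒ right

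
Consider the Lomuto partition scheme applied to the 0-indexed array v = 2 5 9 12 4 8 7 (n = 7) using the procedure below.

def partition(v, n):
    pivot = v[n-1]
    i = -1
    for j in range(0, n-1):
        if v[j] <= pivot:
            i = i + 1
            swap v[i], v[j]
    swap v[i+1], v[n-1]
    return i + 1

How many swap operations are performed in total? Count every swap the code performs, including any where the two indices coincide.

pivot=7, i=-1
j=0: 2≤7, i=0, swap(0,0) ⇒ 2 5 9 12 4 8 7
j=1: 5≤7, i=1, swap(1,1) ⇒ 2 5 9 12 4 8 7
j=2: 9>7, skip
j=3: 12>7, skip
j=4: 4≤7, i=2, swap(2,4) ⇒ 2 5 4 12 9 8 7
j=5: 8>7, skip
swap(3,6) ⇒ 2 5 4 7 9 8 12; return 3

4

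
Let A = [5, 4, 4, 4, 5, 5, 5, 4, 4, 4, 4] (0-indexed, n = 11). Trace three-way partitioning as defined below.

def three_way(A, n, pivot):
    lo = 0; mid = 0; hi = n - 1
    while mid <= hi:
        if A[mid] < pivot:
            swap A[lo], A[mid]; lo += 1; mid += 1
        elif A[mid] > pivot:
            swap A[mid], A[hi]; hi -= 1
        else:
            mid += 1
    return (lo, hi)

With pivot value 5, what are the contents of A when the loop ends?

[4, 4, 4, 4, 4, 4, 4, 5, 5, 5, 5]

lo=0 mid=0 hi=10
5=5: mid=1
4<5: swap(0,1), lo=1 mid=2 ⇒ [4, 5, 4, 4, 5, 5, 5, 4, 4, 4, 4]
4<5: swap(1,2), lo=2 mid=3 ⇒ [4, 4, 5, 4, 5, 5, 5, 4, 4, 4, 4]
4<5: swap(2,3), lo=3 mid=4 ⇒ [4, 4, 4, 5, 5, 5, 5, 4, 4, 4, 4]
5=5: mid=5
5=5: mid=6
5=5: mid=7
4<5: swap(3,7), lo=4 mid=8 ⇒ [4, 4, 4, 4, 5, 5, 5, 5, 4, 4, 4]
4<5: swap(4,8), lo=5 mid=9 ⇒ [4, 4, 4, 4, 4, 5, 5, 5, 5, 4, 4]
4<5: swap(5,9), lo=6 mid=10 ⇒ [4, 4, 4, 4, 4, 4, 5, 5, 5, 5, 4]
4<5: swap(6,10), lo=7 mid=11 ⇒ [4, 4, 4, 4, 4, 4, 4, 5, 5, 5, 5]
done. lo=7 hi=10; A=[4, 4, 4, 4, 4, 4, 4, 5, 5, 5, 5]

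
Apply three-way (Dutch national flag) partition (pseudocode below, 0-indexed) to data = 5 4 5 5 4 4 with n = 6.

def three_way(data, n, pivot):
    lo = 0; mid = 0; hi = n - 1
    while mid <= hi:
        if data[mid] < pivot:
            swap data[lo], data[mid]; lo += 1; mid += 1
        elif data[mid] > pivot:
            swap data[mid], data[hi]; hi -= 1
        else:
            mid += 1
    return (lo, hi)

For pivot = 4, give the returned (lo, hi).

(0, 2)

lo=0 mid=0 hi=5
5>4: swap(0,5), hi=4 ⇒ 4 4 5 5 4 5
4=4: mid=1
4=4: mid=2
5>4: swap(2,4), hi=3 ⇒ 4 4 4 5 5 5
4=4: mid=3
5>4: swap(3,3), hi=2 ⇒ 4 4 4 5 5 5
done. lo=0 hi=2; data=4 4 4 5 5 5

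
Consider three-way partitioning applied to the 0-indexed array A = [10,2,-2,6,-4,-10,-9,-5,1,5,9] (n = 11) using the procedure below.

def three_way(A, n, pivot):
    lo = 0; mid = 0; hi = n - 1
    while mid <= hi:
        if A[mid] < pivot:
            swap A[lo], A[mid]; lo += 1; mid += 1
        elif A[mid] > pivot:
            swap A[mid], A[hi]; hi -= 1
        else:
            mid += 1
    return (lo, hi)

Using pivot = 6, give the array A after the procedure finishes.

[5,2,-2,-4,-10,-9,-5,1,6,9,10]

pivot = 6; lo=0, mid=0, hi=10
A[mid]=10>6: swap A[0],A[10]; hi=9 → [9,2,-2,6,-4,-10,-9,-5,1,5,10]
A[mid]=9>6: swap A[0],A[9]; hi=8 → [5,2,-2,6,-4,-10,-9,-5,1,9,10]
A[mid]=5<6: swap A[0],A[0]; lo=1,mid=1 → [5,2,-2,6,-4,-10,-9,-5,1,9,10]
A[mid]=2<6: swap A[1],A[1]; lo=2,mid=2 → [5,2,-2,6,-4,-10,-9,-5,1,9,10]
A[mid]=-2<6: swap A[2],A[2]; lo=3,mid=3 → [5,2,-2,6,-4,-10,-9,-5,1,9,10]
A[mid]=6=6: mid=4
A[mid]=-4<6: swap A[3],A[4]; lo=4,mid=5 → [5,2,-2,-4,6,-10,-9,-5,1,9,10]
A[mid]=-10<6: swap A[4],A[5]; lo=5,mid=6 → [5,2,-2,-4,-10,6,-9,-5,1,9,10]
A[mid]=-9<6: swap A[5],A[6]; lo=6,mid=7 → [5,2,-2,-4,-10,-9,6,-5,1,9,10]
A[mid]=-5<6: swap A[6],A[7]; lo=7,mid=8 → [5,2,-2,-4,-10,-9,-5,6,1,9,10]
A[mid]=1<6: swap A[7],A[8]; lo=8,mid=9 → [5,2,-2,-4,-10,-9,-5,1,6,9,10]
end: lo=8, hi=8; A = [5,2,-2,-4,-10,-9,-5,1,6,9,10]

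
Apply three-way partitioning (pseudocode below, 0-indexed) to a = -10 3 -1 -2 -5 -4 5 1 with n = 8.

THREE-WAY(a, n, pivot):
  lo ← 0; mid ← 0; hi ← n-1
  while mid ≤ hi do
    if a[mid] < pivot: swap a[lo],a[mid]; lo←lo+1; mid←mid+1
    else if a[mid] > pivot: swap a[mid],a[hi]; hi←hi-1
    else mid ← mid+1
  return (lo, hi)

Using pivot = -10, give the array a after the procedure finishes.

-10 -1 -2 -5 -4 5 1 3

pivot = -10; lo=0, mid=0, hi=7
a[mid]=-10=-10: mid=1
a[mid]=3>-10: swap a[1],a[7]; hi=6 → -10 1 -1 -2 -5 -4 5 3
a[mid]=1>-10: swap a[1],a[6]; hi=5 → -10 5 -1 -2 -5 -4 1 3
a[mid]=5>-10: swap a[1],a[5]; hi=4 → -10 -4 -1 -2 -5 5 1 3
a[mid]=-4>-10: swap a[1],a[4]; hi=3 → -10 -5 -1 -2 -4 5 1 3
a[mid]=-5>-10: swap a[1],a[3]; hi=2 → -10 -2 -1 -5 -4 5 1 3
a[mid]=-2>-10: swap a[1],a[2]; hi=1 → -10 -1 -2 -5 -4 5 1 3
a[mid]=-1>-10: swap a[1],a[1]; hi=0 → -10 -1 -2 -5 -4 5 1 3
end: lo=0, hi=0; a = -10 -1 -2 -5 -4 5 1 3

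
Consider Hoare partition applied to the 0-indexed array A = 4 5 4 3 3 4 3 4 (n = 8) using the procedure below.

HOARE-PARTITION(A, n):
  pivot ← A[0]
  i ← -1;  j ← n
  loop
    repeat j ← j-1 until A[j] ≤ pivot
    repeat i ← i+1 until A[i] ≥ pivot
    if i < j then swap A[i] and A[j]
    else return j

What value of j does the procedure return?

pivot = A[0] = 4; i = -1, j = 8
j→7 (A[7]=4≤4), i→0 (A[0]=4≥4); i<j, swap → 4 5 4 3 3 4 3 4
j→6 (A[6]=3≤4), i→1 (A[1]=5≥4); i<j, swap → 4 3 4 3 3 4 5 4
j→5 (A[5]=4≤4), i→2 (A[2]=4≥4); i<j, swap → 4 3 4 3 3 4 5 4
j→4, i→5; i≥j, return j=4. A = 4 3 4 3 3 4 5 4

4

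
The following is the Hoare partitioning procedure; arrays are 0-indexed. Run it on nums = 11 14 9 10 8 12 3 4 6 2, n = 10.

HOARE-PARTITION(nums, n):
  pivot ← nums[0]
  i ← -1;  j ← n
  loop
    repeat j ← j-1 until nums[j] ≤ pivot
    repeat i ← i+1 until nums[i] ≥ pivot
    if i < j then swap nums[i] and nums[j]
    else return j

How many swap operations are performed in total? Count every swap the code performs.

pivot=11
j stops at 9 (2), i stops at 0 (11); swap ⇒ 2 14 9 10 8 12 3 4 6 11
j stops at 8 (6), i stops at 1 (14); swap ⇒ 2 6 9 10 8 12 3 4 14 11
j stops at 7 (4), i stops at 5 (12); swap ⇒ 2 6 9 10 8 4 3 12 14 11
j stops at 6, i stops at 7; i≥j ⇒ return 6. nums=2 6 9 10 8 4 3 12 14 11

3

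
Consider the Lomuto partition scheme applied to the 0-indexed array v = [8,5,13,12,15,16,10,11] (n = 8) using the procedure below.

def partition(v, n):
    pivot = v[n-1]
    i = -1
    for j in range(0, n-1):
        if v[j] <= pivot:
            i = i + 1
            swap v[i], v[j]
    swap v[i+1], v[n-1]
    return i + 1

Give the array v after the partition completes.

pivot=11, i=-1
j=0: 8≤11, i=0, swap(0,0) ⇒ [8,5,13,12,15,16,10,11]
j=1: 5≤11, i=1, swap(1,1) ⇒ [8,5,13,12,15,16,10,11]
j=2: 13>11, skip
j=3: 12>11, skip
j=4: 15>11, skip
j=5: 16>11, skip
j=6: 10≤11, i=2, swap(2,6) ⇒ [8,5,10,12,15,16,13,11]
swap(3,7) ⇒ [8,5,10,11,15,16,13,12]; return 3

[8,5,10,11,15,16,13,12]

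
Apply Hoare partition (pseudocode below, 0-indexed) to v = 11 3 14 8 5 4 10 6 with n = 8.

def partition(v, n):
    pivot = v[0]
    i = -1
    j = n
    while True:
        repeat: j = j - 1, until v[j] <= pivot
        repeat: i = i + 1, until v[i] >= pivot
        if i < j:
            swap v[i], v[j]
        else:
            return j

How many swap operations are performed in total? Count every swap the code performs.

pivot=11
j stops at 7 (6), i stops at 0 (11); swap ⇒ 6 3 14 8 5 4 10 11
j stops at 6 (10), i stops at 2 (14); swap ⇒ 6 3 10 8 5 4 14 11
j stops at 5, i stops at 6; i≥j ⇒ return 5. v=6 3 10 8 5 4 14 11

2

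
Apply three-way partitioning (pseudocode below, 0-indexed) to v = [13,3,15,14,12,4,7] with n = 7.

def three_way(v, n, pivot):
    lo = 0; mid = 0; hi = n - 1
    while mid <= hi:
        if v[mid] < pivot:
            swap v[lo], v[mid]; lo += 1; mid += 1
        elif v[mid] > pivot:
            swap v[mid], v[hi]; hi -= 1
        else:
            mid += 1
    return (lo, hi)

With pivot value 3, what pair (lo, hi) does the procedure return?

(0, 0)

lo=0 mid=0 hi=6
13>3: swap(0,6), hi=5 ⇒ [7,3,15,14,12,4,13]
7>3: swap(0,5), hi=4 ⇒ [4,3,15,14,12,7,13]
4>3: swap(0,4), hi=3 ⇒ [12,3,15,14,4,7,13]
12>3: swap(0,3), hi=2 ⇒ [14,3,15,12,4,7,13]
14>3: swap(0,2), hi=1 ⇒ [15,3,14,12,4,7,13]
15>3: swap(0,1), hi=0 ⇒ [3,15,14,12,4,7,13]
3=3: mid=1
done. lo=0 hi=0; v=[3,15,14,12,4,7,13]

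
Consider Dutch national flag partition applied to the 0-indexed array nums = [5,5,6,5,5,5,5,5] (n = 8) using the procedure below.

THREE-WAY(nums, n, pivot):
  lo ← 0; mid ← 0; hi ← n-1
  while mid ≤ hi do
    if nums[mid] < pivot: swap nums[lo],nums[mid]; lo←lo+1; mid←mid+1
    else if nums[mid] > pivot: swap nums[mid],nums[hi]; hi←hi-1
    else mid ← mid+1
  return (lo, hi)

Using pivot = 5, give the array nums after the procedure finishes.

[5,5,5,5,5,5,5,6]

pivot = 5; lo=0, mid=0, hi=7
nums[mid]=5=5: mid=1
nums[mid]=5=5: mid=2
nums[mid]=6>5: swap nums[2],nums[7]; hi=6 → [5,5,5,5,5,5,5,6]
nums[mid]=5=5: mid=3
nums[mid]=5=5: mid=4
nums[mid]=5=5: mid=5
nums[mid]=5=5: mid=6
nums[mid]=5=5: mid=7
end: lo=0, hi=6; nums = [5,5,5,5,5,5,5,6]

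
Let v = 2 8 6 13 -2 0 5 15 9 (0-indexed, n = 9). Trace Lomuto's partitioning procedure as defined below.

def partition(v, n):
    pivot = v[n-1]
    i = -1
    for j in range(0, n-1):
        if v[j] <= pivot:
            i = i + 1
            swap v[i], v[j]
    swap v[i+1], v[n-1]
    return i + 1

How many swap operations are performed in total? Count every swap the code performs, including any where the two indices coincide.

7

pivot = v[8] = 9; i = -1
j=0: v[0]=2 ≤ 9 → i=0, swap v[0],v[0] (no change) → 2 8 6 13 -2 0 5 15 9
j=1: v[1]=8 ≤ 9 → i=1, swap v[1],v[1] (no change) → 2 8 6 13 -2 0 5 15 9
j=2: v[2]=6 ≤ 9 → i=2, swap v[2],v[2] (no change) → 2 8 6 13 -2 0 5 15 9
j=3: v[3]=13 > 9 → no swap
j=4: v[4]=-2 ≤ 9 → i=3, swap v[3],v[4] → 2 8 6 -2 13 0 5 15 9
j=5: v[5]=0 ≤ 9 → i=4, swap v[4],v[5] → 2 8 6 -2 0 13 5 15 9
j=6: v[6]=5 ≤ 9 → i=5, swap v[5],v[6] → 2 8 6 -2 0 5 13 15 9
j=7: v[7]=15 > 9 → no swap
final swap v[6],v[8] → 2 8 6 -2 0 5 9 15 13; return 6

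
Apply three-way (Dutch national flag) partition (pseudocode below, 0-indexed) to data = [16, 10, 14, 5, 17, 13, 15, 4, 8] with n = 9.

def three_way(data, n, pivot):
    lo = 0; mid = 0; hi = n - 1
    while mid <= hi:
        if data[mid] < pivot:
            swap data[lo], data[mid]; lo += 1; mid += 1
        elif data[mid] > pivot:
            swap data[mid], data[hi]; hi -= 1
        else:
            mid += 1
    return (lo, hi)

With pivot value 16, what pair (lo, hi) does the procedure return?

pivot = 16; lo=0, mid=0, hi=8
data[mid]=16=16: mid=1
data[mid]=10<16: swap data[0],data[1]; lo=1,mid=2 → [10, 16, 14, 5, 17, 13, 15, 4, 8]
data[mid]=14<16: swap data[1],data[2]; lo=2,mid=3 → [10, 14, 16, 5, 17, 13, 15, 4, 8]
data[mid]=5<16: swap data[2],data[3]; lo=3,mid=4 → [10, 14, 5, 16, 17, 13, 15, 4, 8]
data[mid]=17>16: swap data[4],data[8]; hi=7 → [10, 14, 5, 16, 8, 13, 15, 4, 17]
data[mid]=8<16: swap data[3],data[4]; lo=4,mid=5 → [10, 14, 5, 8, 16, 13, 15, 4, 17]
data[mid]=13<16: swap data[4],data[5]; lo=5,mid=6 → [10, 14, 5, 8, 13, 16, 15, 4, 17]
data[mid]=15<16: swap data[5],data[6]; lo=6,mid=7 → [10, 14, 5, 8, 13, 15, 16, 4, 17]
data[mid]=4<16: swap data[6],data[7]; lo=7,mid=8 → [10, 14, 5, 8, 13, 15, 4, 16, 17]
end: lo=7, hi=7; data = [10, 14, 5, 8, 13, 15, 4, 16, 17]

(7, 7)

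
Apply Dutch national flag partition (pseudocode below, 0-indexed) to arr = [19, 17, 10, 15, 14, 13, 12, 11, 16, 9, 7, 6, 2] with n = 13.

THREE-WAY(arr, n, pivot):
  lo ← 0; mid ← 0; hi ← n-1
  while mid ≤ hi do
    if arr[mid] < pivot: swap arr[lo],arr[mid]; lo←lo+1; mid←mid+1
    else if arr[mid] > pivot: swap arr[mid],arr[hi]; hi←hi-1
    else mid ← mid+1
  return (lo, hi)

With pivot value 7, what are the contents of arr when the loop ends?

pivot = 7; lo=0, mid=0, hi=12
arr[mid]=19>7: swap arr[0],arr[12]; hi=11 → [2, 17, 10, 15, 14, 13, 12, 11, 16, 9, 7, 6, 19]
arr[mid]=2<7: swap arr[0],arr[0]; lo=1,mid=1 → [2, 17, 10, 15, 14, 13, 12, 11, 16, 9, 7, 6, 19]
arr[mid]=17>7: swap arr[1],arr[11]; hi=10 → [2, 6, 10, 15, 14, 13, 12, 11, 16, 9, 7, 17, 19]
arr[mid]=6<7: swap arr[1],arr[1]; lo=2,mid=2 → [2, 6, 10, 15, 14, 13, 12, 11, 16, 9, 7, 17, 19]
arr[mid]=10>7: swap arr[2],arr[10]; hi=9 → [2, 6, 7, 15, 14, 13, 12, 11, 16, 9, 10, 17, 19]
arr[mid]=7=7: mid=3
arr[mid]=15>7: swap arr[3],arr[9]; hi=8 → [2, 6, 7, 9, 14, 13, 12, 11, 16, 15, 10, 17, 19]
arr[mid]=9>7: swap arr[3],arr[8]; hi=7 → [2, 6, 7, 16, 14, 13, 12, 11, 9, 15, 10, 17, 19]
arr[mid]=16>7: swap arr[3],arr[7]; hi=6 → [2, 6, 7, 11, 14, 13, 12, 16, 9, 15, 10, 17, 19]
arr[mid]=11>7: swap arr[3],arr[6]; hi=5 → [2, 6, 7, 12, 14, 13, 11, 16, 9, 15, 10, 17, 19]
arr[mid]=12>7: swap arr[3],arr[5]; hi=4 → [2, 6, 7, 13, 14, 12, 11, 16, 9, 15, 10, 17, 19]
arr[mid]=13>7: swap arr[3],arr[4]; hi=3 → [2, 6, 7, 14, 13, 12, 11, 16, 9, 15, 10, 17, 19]
arr[mid]=14>7: swap arr[3],arr[3]; hi=2 → [2, 6, 7, 14, 13, 12, 11, 16, 9, 15, 10, 17, 19]
end: lo=2, hi=2; arr = [2, 6, 7, 14, 13, 12, 11, 16, 9, 15, 10, 17, 19]

[2, 6, 7, 14, 13, 12, 11, 16, 9, 15, 10, 17, 19]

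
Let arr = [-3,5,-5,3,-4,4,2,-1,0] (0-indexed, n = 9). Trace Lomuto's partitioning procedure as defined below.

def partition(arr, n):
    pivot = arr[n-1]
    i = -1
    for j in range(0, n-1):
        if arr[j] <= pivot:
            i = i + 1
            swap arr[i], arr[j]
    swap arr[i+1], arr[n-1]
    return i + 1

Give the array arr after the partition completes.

[-3,-5,-4,-1,0,4,2,3,5]

pivot=0, i=-1
j=0: -3≤0, i=0, swap(0,0) ⇒ [-3,5,-5,3,-4,4,2,-1,0]
j=1: 5>0, skip
j=2: -5≤0, i=1, swap(1,2) ⇒ [-3,-5,5,3,-4,4,2,-1,0]
j=3: 3>0, skip
j=4: -4≤0, i=2, swap(2,4) ⇒ [-3,-5,-4,3,5,4,2,-1,0]
j=5: 4>0, skip
j=6: 2>0, skip
j=7: -1≤0, i=3, swap(3,7) ⇒ [-3,-5,-4,-1,5,4,2,3,0]
swap(4,8) ⇒ [-3,-5,-4,-1,0,4,2,3,5]; return 4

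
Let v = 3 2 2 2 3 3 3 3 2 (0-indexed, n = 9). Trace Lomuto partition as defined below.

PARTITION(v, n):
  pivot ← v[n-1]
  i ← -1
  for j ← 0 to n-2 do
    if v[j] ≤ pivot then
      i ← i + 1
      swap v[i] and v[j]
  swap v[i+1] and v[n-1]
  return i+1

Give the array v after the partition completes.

pivot = v[8] = 2; i = -1
j=0: v[0]=3 > 2 → no swap
j=1: v[1]=2 ≤ 2 → i=0, swap v[0],v[1] → 2 3 2 2 3 3 3 3 2
j=2: v[2]=2 ≤ 2 → i=1, swap v[1],v[2] → 2 2 3 2 3 3 3 3 2
j=3: v[3]=2 ≤ 2 → i=2, swap v[2],v[3] → 2 2 2 3 3 3 3 3 2
j=4: v[4]=3 > 2 → no swap
j=5: v[5]=3 > 2 → no swap
j=6: v[6]=3 > 2 → no swap
j=7: v[7]=3 > 2 → no swap
final swap v[3],v[8] → 2 2 2 2 3 3 3 3 3; return 3

2 2 2 2 3 3 3 3 3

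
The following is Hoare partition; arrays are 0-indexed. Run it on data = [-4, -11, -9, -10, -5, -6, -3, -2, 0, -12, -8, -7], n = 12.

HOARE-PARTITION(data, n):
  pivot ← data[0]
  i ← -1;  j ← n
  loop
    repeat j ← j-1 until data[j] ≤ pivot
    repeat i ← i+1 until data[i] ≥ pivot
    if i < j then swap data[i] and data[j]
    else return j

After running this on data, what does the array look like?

[-7, -11, -9, -10, -5, -6, -8, -12, 0, -2, -3, -4]

pivot = data[0] = -4; i = -1, j = 12
j→11 (data[11]=-7≤-4), i→0 (data[0]=-4≥-4); i<j, swap → [-7, -11, -9, -10, -5, -6, -3, -2, 0, -12, -8, -4]
j→10 (data[10]=-8≤-4), i→6 (data[6]=-3≥-4); i<j, swap → [-7, -11, -9, -10, -5, -6, -8, -2, 0, -12, -3, -4]
j→9 (data[9]=-12≤-4), i→7 (data[7]=-2≥-4); i<j, swap → [-7, -11, -9, -10, -5, -6, -8, -12, 0, -2, -3, -4]
j→7, i→8; i≥j, return j=7. data = [-7, -11, -9, -10, -5, -6, -8, -12, 0, -2, -3, -4]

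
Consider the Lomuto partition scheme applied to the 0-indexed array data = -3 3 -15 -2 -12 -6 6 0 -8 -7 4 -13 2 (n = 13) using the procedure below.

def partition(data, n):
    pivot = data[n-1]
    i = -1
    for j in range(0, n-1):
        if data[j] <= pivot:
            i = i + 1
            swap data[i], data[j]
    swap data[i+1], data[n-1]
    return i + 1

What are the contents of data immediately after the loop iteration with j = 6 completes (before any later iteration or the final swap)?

-3 -15 -2 -12 -6 3 6 0 -8 -7 4 -13 2

pivot=2, i=-1
j=0: -3≤2, i=0, swap(0,0) ⇒ -3 3 -15 -2 -12 -6 6 0 -8 -7 4 -13 2
j=1: 3>2, skip
j=2: -15≤2, i=1, swap(1,2) ⇒ -3 -15 3 -2 -12 -6 6 0 -8 -7 4 -13 2
j=3: -2≤2, i=2, swap(2,3) ⇒ -3 -15 -2 3 -12 -6 6 0 -8 -7 4 -13 2
j=4: -12≤2, i=3, swap(3,4) ⇒ -3 -15 -2 -12 3 -6 6 0 -8 -7 4 -13 2
j=5: -6≤2, i=4, swap(4,5) ⇒ -3 -15 -2 -12 -6 3 6 0 -8 -7 4 -13 2
j=6: 6>2, skip
(after j=6) data = -3 -15 -2 -12 -6 3 6 0 -8 -7 4 -13 2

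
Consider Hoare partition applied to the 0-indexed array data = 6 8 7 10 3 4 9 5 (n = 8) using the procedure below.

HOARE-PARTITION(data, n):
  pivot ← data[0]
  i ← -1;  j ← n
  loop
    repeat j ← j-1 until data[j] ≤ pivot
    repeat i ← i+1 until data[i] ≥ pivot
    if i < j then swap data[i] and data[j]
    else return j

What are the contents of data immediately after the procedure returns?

5 4 3 10 7 8 9 6

pivot = data[0] = 6; i = -1, j = 8
j→7 (data[7]=5≤6), i→0 (data[0]=6≥6); i<j, swap → 5 8 7 10 3 4 9 6
j→5 (data[5]=4≤6), i→1 (data[1]=8≥6); i<j, swap → 5 4 7 10 3 8 9 6
j→4 (data[4]=3≤6), i→2 (data[2]=7≥6); i<j, swap → 5 4 3 10 7 8 9 6
j→2, i→3; i≥j, return j=2. data = 5 4 3 10 7 8 9 6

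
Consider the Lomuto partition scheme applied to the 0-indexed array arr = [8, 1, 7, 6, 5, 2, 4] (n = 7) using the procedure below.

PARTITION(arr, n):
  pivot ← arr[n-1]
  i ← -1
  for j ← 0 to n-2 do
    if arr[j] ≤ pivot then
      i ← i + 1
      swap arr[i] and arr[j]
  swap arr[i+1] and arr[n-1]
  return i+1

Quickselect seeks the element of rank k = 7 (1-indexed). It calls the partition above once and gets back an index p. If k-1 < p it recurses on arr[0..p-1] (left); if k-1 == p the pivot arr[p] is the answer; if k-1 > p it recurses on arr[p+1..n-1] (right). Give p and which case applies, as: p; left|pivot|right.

2; right

pivot = arr[6] = 4; i = -1
j=0: arr[0]=8 > 4 → no swap
j=1: arr[1]=1 ≤ 4 → i=0, swap arr[0],arr[1] → [1, 8, 7, 6, 5, 2, 4]
j=2: arr[2]=7 > 4 → no swap
j=3: arr[3]=6 > 4 → no swap
j=4: arr[4]=5 > 4 → no swap
j=5: arr[5]=2 ≤ 4 → i=1, swap arr[1],arr[5] → [1, 2, 7, 6, 5, 8, 4]
final swap arr[2],arr[6] → [1, 2, 4, 6, 5, 8, 7]; return 2
p = 2; k-1 = 6 > 2 ⇒ right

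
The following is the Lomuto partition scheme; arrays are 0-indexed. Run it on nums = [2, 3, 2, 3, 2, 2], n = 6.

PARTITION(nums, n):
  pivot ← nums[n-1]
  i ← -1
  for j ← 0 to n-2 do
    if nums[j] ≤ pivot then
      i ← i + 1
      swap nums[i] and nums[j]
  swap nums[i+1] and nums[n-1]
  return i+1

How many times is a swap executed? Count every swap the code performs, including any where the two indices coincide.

4

pivot=2, i=-1
j=0: 2≤2, i=0, swap(0,0) ⇒ [2, 3, 2, 3, 2, 2]
j=1: 3>2, skip
j=2: 2≤2, i=1, swap(1,2) ⇒ [2, 2, 3, 3, 2, 2]
j=3: 3>2, skip
j=4: 2≤2, i=2, swap(2,4) ⇒ [2, 2, 2, 3, 3, 2]
swap(3,5) ⇒ [2, 2, 2, 2, 3, 3]; return 3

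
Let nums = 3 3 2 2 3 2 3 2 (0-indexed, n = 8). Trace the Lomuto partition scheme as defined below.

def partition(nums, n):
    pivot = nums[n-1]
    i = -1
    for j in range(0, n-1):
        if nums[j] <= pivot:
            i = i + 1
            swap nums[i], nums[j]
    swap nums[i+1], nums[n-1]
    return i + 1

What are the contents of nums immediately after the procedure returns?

2 2 2 2 3 3 3 3

pivot = nums[7] = 2; i = -1
j=0: nums[0]=3 > 2 → no swap
j=1: nums[1]=3 > 2 → no swap
j=2: nums[2]=2 ≤ 2 → i=0, swap nums[0],nums[2] → 2 3 3 2 3 2 3 2
j=3: nums[3]=2 ≤ 2 → i=1, swap nums[1],nums[3] → 2 2 3 3 3 2 3 2
j=4: nums[4]=3 > 2 → no swap
j=5: nums[5]=2 ≤ 2 → i=2, swap nums[2],nums[5] → 2 2 2 3 3 3 3 2
j=6: nums[6]=3 > 2 → no swap
final swap nums[3],nums[7] → 2 2 2 2 3 3 3 3; return 3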